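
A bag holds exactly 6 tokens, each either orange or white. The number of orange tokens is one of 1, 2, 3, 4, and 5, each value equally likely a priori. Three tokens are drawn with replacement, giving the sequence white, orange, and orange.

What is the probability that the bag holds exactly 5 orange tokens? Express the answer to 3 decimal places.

0.238

For each hypothesis, P(data | H) works out to: P(data | r = 1) = (5/6)(1/6)(1/6) = 5/216; P(data | r = 2) = (4/6)(2/6)(2/6) = 2/27; P(data | r = 3) = (3/6)(3/6)(3/6) = 1/8; P(data | r = 4) = (2/6)(4/6)(4/6) = 4/27; P(data | r = 5) = (1/6)(5/6)(5/6) = 25/216.
The prior-weighted likelihoods are 1/5 · 5/216 = 1/216, 1/5 · 2/27 = 2/135, 1/5 · 1/8 = 1/40, 1/5 · 4/27 = 4/135, 1/5 · 25/216 = 5/216; summing to 7/72.
Hence P(r = 5 | data) = (5/216) / (7/72) = 5/21.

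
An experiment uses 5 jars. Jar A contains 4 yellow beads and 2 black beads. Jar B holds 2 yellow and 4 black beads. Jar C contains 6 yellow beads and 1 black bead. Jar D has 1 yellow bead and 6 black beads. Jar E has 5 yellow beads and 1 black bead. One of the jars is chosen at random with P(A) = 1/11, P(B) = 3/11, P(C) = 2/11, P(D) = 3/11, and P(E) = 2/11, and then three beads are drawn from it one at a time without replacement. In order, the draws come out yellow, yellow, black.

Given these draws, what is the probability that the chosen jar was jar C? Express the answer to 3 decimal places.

0.280

The likelihood of the observed sequence under each hypothesis: P(data | jar A) = (4/6)(3/5)(2/4) = 0.2; P(data | jar B) = (2/6)(1/5)(4/4) = 0.066667; P(data | jar C) = (6/7)(5/6)(1/5) = 0.14286; P(data | jar D) = (1/7)(0/6) = 0; P(data | jar E) = (5/6)(4/5)(1/4) = 0.16667.
Weighting by the prior gives 1/11 · 0.2 = 0.018182, 3/11 · 0.066667 = 0.018182, 2/11 · 0.14286 = 0.025974, 3/11 · 0 = 0, 2/11 · 0.16667 = 0.030303; summing to 0.092641.
Hence P(jar C | data) = (0.025974) / (0.092641) = 0.28037.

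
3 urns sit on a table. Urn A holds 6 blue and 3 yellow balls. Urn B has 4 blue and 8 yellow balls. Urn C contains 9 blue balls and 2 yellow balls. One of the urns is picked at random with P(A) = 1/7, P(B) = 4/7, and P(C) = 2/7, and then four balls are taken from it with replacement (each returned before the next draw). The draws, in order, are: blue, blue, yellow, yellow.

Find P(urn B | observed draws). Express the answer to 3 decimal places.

Under each hypothesis, the probability of the observed sequence is: P(data | urn A) = (6/9)(6/9)(3/9)(3/9) = 0.049383; P(data | urn B) = (4/12)(4/12)(8/12)(8/12) = 0.049383; P(data | urn C) = (9/11)(9/11)(2/11)(2/11) = 0.02213.
The prior-weighted likelihoods are 1/7 · 0.049383 = 0.0070547, 4/7 · 0.049383 = 0.028219, 2/7 · 0.02213 = 0.0063228; with total 0.041596.
By Bayes' rule, P(urn B | data) = (0.028219) / (0.041596) = 0.6784.

0.678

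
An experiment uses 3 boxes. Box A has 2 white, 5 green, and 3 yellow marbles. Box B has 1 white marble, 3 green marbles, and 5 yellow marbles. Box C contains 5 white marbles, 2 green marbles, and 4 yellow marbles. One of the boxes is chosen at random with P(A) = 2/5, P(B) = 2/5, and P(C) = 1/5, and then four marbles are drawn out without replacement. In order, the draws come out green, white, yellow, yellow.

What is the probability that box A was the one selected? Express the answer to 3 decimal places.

The likelihood of the observed sequence under each hypothesis: P(data | box A) = (5/10)(2/9)(3/8)(2/7) = 0.011905; P(data | box B) = (3/9)(1/8)(5/7)(4/6) = 0.019841; P(data | box C) = (2/11)(5/10)(4/9)(3/8) = 0.015152.
Weighting by the prior gives 2/5 · 0.011905 = 0.0047619, 2/5 · 0.019841 = 0.0079365, 1/5 · 0.015152 = 0.0030303; summing to 0.015729.
Hence P(box A | data) = (0.0047619) / (0.015729) = 0.30275.

0.303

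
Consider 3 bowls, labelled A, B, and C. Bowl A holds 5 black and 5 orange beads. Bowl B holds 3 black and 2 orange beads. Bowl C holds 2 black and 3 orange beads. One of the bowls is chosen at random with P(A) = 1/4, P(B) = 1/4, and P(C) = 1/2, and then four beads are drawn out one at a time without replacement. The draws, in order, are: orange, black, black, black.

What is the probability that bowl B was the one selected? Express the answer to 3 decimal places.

0.627

Under each hypothesis, the probability of the observed sequence is: P(data | bowl A) = (5/10)(5/9)(4/8)(3/7) = 0.059524; P(data | bowl B) = (2/5)(3/4)(2/3)(1/2) = 0.1; P(data | bowl C) = (3/5)(2/4)(1/3)(0/2) = 0.
The prior-weighted likelihoods are 1/4 · 0.059524 = 0.014881, 1/4 · 0.1 = 0.025, 1/2 · 0 = 0; with total 0.039881.
Hence P(bowl B | data) = (0.025) / (0.039881) = 0.62687.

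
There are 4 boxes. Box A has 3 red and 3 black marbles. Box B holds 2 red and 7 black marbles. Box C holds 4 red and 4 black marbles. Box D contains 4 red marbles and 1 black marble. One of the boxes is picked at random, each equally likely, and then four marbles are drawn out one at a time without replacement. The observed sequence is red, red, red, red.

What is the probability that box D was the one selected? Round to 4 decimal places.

0.9333

Compute the likelihood of the observed sequence for each case: P(data | box A) = (3/6)(2/5)(1/4)(0/3) = 0; P(data | box B) = (2/9)(1/8)(0/7) = 0; P(data | box C) = (4/8)(3/7)(2/6)(1/5) = 1/70; P(data | box D) = (4/5)(3/4)(2/3)(1/2) = 1/5.
The prior-weighted likelihoods are 1/4 · 0 = 0, 1/4 · 0 = 0, 1/4 · 1/70 = 1/280, 1/4 · 1/5 = 1/20; summing to 3/56.
Hence P(box D | data) = (1/20) / (3/56) = 14/15.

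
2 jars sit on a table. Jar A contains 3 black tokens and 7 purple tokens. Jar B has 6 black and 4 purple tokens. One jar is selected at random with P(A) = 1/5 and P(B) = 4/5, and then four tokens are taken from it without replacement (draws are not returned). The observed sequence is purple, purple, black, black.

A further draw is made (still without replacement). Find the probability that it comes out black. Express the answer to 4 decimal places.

0.5922

Under each hypothesis, the probability of the observed sequence is: P(data | jar A) = (7/10)(6/9)(3/8)(2/7) = 1/20; P(data | jar B) = (4/10)(3/9)(6/8)(5/7) = 1/14.
Multiplying each by its prior: 1/5 · 1/20 = 1/100, 4/5 · 1/14 = 2/35; summing to 47/700.
The posterior is then P(jar A | data) = 7/47, P(jar B | data) = 40/47.
So P(black next | data) = Σ P(black next | H) P(H | data) = (1/6)(7/47) + (2/3)(40/47) = 167/282.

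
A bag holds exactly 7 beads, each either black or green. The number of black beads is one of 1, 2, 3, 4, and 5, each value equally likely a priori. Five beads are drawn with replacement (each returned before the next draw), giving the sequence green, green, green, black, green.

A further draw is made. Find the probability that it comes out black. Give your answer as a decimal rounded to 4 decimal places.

0.2995

Compute the likelihood of the observed sequence for each case: P(data | r = 1) = (6/7)(6/7)(6/7)(1/7)(6/7) = 0.077111; P(data | r = 2) = (5/7)(5/7)(5/7)(2/7)(5/7) = 0.074374; P(data | r = 3) = (4/7)(4/7)(4/7)(3/7)(4/7) = 0.045695; P(data | r = 4) = (3/7)(3/7)(3/7)(4/7)(3/7) = 0.019278; P(data | r = 5) = (2/7)(2/7)(2/7)(5/7)(2/7) = 0.0047599.
Multiplying each by its prior: 1/5 · 0.077111 = 0.015422, 1/5 · 0.074374 = 0.014875, 1/5 · 0.045695 = 0.009139, 1/5 · 0.019278 = 0.0038555, 1/5 · 0.0047599 = 0.00095198; with total 0.044243.
Dividing through by the total gives posterior P(r = 1 | data) = 0.34857, P(r = 2 | data) = 0.3362, P(r = 3 | data) = 0.20656, P(r = 4 | data) = 0.087144, P(r = 5 | data) = 0.021517.
Averaging over the posterior, P(black next | data) = (1/7)(0.34857) + (2/7)(0.3362) + (3/7)(0.20656) + (4/7)(0.087144) + (5/7)(0.021517) = 0.29955.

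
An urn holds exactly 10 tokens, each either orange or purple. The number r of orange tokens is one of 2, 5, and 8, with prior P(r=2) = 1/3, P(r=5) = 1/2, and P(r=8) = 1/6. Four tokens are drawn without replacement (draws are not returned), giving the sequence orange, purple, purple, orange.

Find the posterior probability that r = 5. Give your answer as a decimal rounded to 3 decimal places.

0.781

For each hypothesis, P(data | H) works out to: P(data | r = 2) = (2/10)(8/9)(7/8)(1/7) = 1/45; P(data | r = 5) = (5/10)(5/9)(4/8)(4/7) = 5/63; P(data | r = 8) = (8/10)(2/9)(1/8)(7/7) = 1/45.
Multiplying each by its prior: 1/3 · 1/45 = 1/135, 1/2 · 5/63 = 5/126, 1/6 · 1/45 = 1/270; these sum to 16/315.
So P(r = 5 | data) = (5/126) / (16/315) = 25/32.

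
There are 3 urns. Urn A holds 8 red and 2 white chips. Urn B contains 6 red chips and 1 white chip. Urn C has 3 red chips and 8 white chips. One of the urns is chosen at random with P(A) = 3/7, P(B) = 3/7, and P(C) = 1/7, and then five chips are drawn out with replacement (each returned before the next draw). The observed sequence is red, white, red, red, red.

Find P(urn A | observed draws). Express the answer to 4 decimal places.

0.5108

The likelihood of the observed sequence under each hypothesis: P(data | urn A) = (8/10)(2/10)(8/10)(8/10)(8/10) = 0.08192; P(data | urn B) = (6/7)(1/7)(6/7)(6/7)(6/7) = 0.077111; P(data | urn C) = (3/11)(8/11)(3/11)(3/11)(3/11) = 0.0040236.
Multiplying each by its prior: 3/7 · 0.08192 = 0.035109, 3/7 · 0.077111 = 0.033047, 1/7 · 0.0040236 = 0.0005748; these sum to 0.068731.
So P(urn A | data) = (0.035109) / (0.068731) = 0.51081.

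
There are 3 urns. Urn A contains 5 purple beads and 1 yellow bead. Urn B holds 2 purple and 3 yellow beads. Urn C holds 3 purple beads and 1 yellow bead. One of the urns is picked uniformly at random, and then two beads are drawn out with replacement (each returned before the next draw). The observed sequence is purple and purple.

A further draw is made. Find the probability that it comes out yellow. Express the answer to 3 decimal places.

Under each hypothesis, the probability of the observed sequence is: P(data | urn A) = (5/6)(5/6) = 0.69444; P(data | urn B) = (2/5)(2/5) = 0.16; P(data | urn C) = (3/4)(3/4) = 0.5625.
Weighting by the prior gives 1/3 · 0.69444 = 0.23148, 1/3 · 0.16 = 0.053333, 1/3 · 0.5625 = 0.1875; summing to 0.47231.
Dividing through by the total gives posterior P(urn A | data) = 0.4901, P(urn B | data) = 0.11292, P(urn C | data) = 0.39698.
Averaging over the posterior, P(yellow next | data) = (1/6)(0.4901) + (3/5)(0.11292) + (1/4)(0.39698) = 0.24868.

0.249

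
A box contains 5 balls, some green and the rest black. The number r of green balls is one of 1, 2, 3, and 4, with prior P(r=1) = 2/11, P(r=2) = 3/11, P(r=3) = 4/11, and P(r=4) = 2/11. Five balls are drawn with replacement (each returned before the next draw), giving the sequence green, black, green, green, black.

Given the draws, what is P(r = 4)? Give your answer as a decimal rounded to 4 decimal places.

0.1584

The likelihood of the observed sequence under each hypothesis: P(data | r = 1) = (1/5)(4/5)(1/5)(1/5)(4/5) = 0.00512; P(data | r = 2) = (2/5)(3/5)(2/5)(2/5)(3/5) = 0.02304; P(data | r = 3) = (3/5)(2/5)(3/5)(3/5)(2/5) = 0.03456; P(data | r = 4) = (4/5)(1/5)(4/5)(4/5)(1/5) = 0.02048.
Weighting by the prior gives 2/11 · 0.00512 = 0.00093091, 3/11 · 0.02304 = 0.0062836, 4/11 · 0.03456 = 0.012567, 2/11 · 0.02048 = 0.0037236; with total 0.023505.
Therefore the posterior P(r = 4 | data) = (0.0037236) / (0.023505) = 0.15842.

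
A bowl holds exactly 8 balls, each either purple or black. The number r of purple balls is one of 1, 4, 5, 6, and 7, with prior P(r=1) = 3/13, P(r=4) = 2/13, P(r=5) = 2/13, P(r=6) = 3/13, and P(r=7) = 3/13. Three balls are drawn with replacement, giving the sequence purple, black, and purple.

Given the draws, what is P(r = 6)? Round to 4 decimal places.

Compute the likelihood of the observed sequence for each case: P(data | r = 1) = (1/8)(7/8)(1/8) = 0.013672; P(data | r = 4) = (4/8)(4/8)(4/8) = 0.125; P(data | r = 5) = (5/8)(3/8)(5/8) = 0.14648; P(data | r = 6) = (6/8)(2/8)(6/8) = 0.14062; P(data | r = 7) = (7/8)(1/8)(7/8) = 0.095703.
Weighting by the prior gives 3/13 · 0.013672 = 0.003155, 2/13 · 0.125 = 0.019231, 2/13 · 0.14648 = 0.022536, 3/13 · 0.14062 = 0.032452, 3/13 · 0.095703 = 0.022085; these sum to 0.099459.
By Bayes' rule, P(r = 6 | data) = (0.032452) / (0.099459) = 0.32628.

0.3263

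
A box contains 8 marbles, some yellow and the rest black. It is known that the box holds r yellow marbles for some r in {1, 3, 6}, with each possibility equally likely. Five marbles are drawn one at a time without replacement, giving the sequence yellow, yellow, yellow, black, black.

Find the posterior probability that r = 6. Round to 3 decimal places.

0.667

The likelihood of the observed sequence under each hypothesis: P(data | r = 1) = (1/8)(0/7) = 0; P(data | r = 3) = (3/8)(2/7)(1/6)(5/5)(4/4) = 1/56; P(data | r = 6) = (6/8)(5/7)(4/6)(2/5)(1/4) = 1/28.
Multiplying each by its prior: 1/3 · 0 = 0, 1/3 · 1/56 = 1/168, 1/3 · 1/28 = 1/84; with total 1/56.
So P(r = 6 | data) = (1/84) / (1/56) = 2/3.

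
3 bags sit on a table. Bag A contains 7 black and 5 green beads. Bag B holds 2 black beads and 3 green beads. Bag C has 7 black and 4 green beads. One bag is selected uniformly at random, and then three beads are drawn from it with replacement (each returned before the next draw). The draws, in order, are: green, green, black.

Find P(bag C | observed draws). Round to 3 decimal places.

0.255

Compute the likelihood of the observed sequence for each case: P(data | bag A) = (5/12)(5/12)(7/12) = 0.10127; P(data | bag B) = (3/5)(3/5)(2/5) = 0.144; P(data | bag C) = (4/11)(4/11)(7/11) = 0.084147.
Weighting by the prior gives 1/3 · 0.10127 = 0.033758, 1/3 · 0.144 = 0.048, 1/3 · 0.084147 = 0.028049; with total 0.10981.
By Bayes' rule, P(bag C | data) = (0.028049) / (0.10981) = 0.25544.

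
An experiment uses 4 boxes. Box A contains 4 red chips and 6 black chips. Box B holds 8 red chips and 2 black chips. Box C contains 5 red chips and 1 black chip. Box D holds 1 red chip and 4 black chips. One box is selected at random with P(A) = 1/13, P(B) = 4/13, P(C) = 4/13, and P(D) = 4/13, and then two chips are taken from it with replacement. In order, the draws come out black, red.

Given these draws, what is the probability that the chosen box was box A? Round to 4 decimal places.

0.1156

For each hypothesis, P(data | H) works out to: P(data | box A) = (6/10)(4/10) = 0.24; P(data | box B) = (2/10)(8/10) = 0.16; P(data | box C) = (1/6)(5/6) = 0.13889; P(data | box D) = (4/5)(1/5) = 0.16.
Weighting by the prior gives 1/13 · 0.24 = 0.018462, 4/13 · 0.16 = 0.049231, 4/13 · 0.13889 = 0.042735, 4/13 · 0.16 = 0.049231; these sum to 0.15966.
By Bayes' rule, P(box A | data) = (0.018462) / (0.15966) = 0.11563.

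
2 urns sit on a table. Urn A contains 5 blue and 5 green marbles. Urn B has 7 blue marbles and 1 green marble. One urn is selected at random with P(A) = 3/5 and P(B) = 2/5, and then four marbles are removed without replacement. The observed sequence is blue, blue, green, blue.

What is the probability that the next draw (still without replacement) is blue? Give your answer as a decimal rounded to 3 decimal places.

The likelihood of the observed sequence under each hypothesis: P(data | urn A) = (5/10)(4/9)(5/8)(3/7) = 5/84; P(data | urn B) = (7/8)(6/7)(1/6)(5/5) = 1/8.
Weighting by the prior gives 3/5 · 5/84 = 1/28, 2/5 · 1/8 = 1/20; these sum to 3/35.
Normalising, the posterior is P(urn A | data) = 5/12, P(urn B | data) = 7/12.
The predictive probability is P(blue next | data) = (1/3)(5/12) + (1)(7/12) = 13/18.

0.722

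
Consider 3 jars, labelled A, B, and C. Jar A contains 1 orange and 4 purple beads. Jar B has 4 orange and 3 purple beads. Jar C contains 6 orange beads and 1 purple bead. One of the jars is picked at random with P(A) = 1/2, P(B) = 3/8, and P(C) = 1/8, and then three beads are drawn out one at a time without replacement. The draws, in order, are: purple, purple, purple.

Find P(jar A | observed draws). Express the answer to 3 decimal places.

0.949

The likelihood of the observed sequence under each hypothesis: P(data | jar A) = (4/5)(3/4)(2/3) = 2/5; P(data | jar B) = (3/7)(2/6)(1/5) = 1/35; P(data | jar C) = (1/7)(0/6) = 0.
Multiplying each by its prior: 1/2 · 2/5 = 1/5, 3/8 · 1/35 = 3/280, 1/8 · 0 = 0; with total 59/280.
So P(jar A | data) = (1/5) / (59/280) = 56/59.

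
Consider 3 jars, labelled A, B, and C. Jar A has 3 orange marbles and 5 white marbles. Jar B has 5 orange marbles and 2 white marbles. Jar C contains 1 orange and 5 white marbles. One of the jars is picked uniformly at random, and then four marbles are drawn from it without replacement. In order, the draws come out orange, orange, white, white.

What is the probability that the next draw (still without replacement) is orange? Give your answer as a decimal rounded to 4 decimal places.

0.5500

Compute the likelihood of the observed sequence for each case: P(data | jar A) = (3/8)(2/7)(5/6)(4/5) = 1/14; P(data | jar B) = (5/7)(4/6)(2/5)(1/4) = 1/21; P(data | jar C) = (1/6)(0/5) = 0.
Multiplying each by its prior: 1/3 · 1/14 = 1/42, 1/3 · 1/21 = 1/63, 1/3 · 0 = 0; summing to 5/126.
The posterior is then P(jar A | data) = 3/5, P(jar B | data) = 2/5, P(jar C | data) = 0.
The predictive probability is P(orange next | data) = (1/4)(3/5) + (1)(2/5) = 11/20.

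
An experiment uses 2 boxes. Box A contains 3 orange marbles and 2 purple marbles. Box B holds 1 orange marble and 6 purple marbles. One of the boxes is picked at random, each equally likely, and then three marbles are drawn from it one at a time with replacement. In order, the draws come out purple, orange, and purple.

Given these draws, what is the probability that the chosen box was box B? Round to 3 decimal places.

0.522

The likelihood of the observed sequence under each hypothesis: P(data | box A) = (2/5)(3/5)(2/5) = 0.096; P(data | box B) = (6/7)(1/7)(6/7) = 0.10496.
Multiplying each by its prior: 1/2 · 0.096 = 0.048, 1/2 · 0.10496 = 0.052478; with total 0.10048.
By Bayes' rule, P(box B | data) = (0.052478) / (0.10048) = 0.52228.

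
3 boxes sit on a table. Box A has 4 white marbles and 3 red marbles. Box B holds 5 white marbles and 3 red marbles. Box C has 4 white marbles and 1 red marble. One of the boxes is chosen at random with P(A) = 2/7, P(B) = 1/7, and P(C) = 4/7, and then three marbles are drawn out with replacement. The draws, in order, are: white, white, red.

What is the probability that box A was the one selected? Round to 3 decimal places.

0.298

Under each hypothesis, the probability of the observed sequence is: P(data | box A) = (4/7)(4/7)(3/7) = 0.13994; P(data | box B) = (5/8)(5/8)(3/8) = 0.14648; P(data | box C) = (4/5)(4/5)(1/5) = 0.128.
Weighting by the prior gives 2/7 · 0.13994 = 0.039983, 1/7 · 0.14648 = 0.020926, 4/7 · 0.128 = 0.073143; with total 0.13405.
So P(box A | data) = (0.039983) / (0.13405) = 0.29827.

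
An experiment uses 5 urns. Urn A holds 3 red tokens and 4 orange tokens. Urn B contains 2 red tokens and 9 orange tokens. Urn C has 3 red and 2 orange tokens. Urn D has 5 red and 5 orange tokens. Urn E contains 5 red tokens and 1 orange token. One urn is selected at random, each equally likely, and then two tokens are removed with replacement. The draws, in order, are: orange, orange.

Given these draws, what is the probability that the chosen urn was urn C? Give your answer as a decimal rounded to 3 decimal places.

0.112

Compute the likelihood of the observed sequence for each case: P(data | urn A) = (4/7)(4/7) = 0.32653; P(data | urn B) = (9/11)(9/11) = 0.66942; P(data | urn C) = (2/5)(2/5) = 0.16; P(data | urn D) = (5/10)(5/10) = 0.25; P(data | urn E) = (1/6)(1/6) = 0.027778.
Multiplying each by its prior: 1/5 · 0.32653 = 0.065306, 1/5 · 0.66942 = 0.13388, 1/5 · 0.16 = 0.032, 1/5 · 0.25 = 0.05, 1/5 · 0.027778 = 0.0055556; with total 0.28675.
Hence P(urn C | data) = (0.032) / (0.28675) = 0.1116.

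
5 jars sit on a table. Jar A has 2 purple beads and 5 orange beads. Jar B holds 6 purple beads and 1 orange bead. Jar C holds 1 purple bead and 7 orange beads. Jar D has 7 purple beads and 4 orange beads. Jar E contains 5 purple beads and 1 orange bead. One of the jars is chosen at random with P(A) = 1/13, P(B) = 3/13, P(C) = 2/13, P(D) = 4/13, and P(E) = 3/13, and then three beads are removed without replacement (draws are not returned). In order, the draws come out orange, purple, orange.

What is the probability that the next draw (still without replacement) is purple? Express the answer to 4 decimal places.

0.3875

Under each hypothesis, the probability of the observed sequence is: P(data | jar A) = (5/7)(2/6)(4/5) = 0.19048; P(data | jar B) = (1/7)(6/6)(0/5) = 0; P(data | jar C) = (7/8)(1/7)(6/6) = 0.125; P(data | jar D) = (4/11)(7/10)(3/9) = 0.084848; P(data | jar E) = (1/6)(5/5)(0/4) = 0.
Multiplying each by its prior: 1/13 · 0.19048 = 0.014652, 3/13 · 0 = 0, 2/13 · 0.125 = 0.019231, 4/13 · 0.084848 = 0.026107, 3/13 · 0 = 0; with total 0.05999.
The posterior is then P(jar A | data) = 0.24424, P(jar B | data) = 0, P(jar C | data) = 0.32057, P(jar D | data) = 0.43519, P(jar E | data) = 0.
The predictive probability is P(purple next | data) = (1/4)(0.24424) + (0)(0.32057) + (3/4)(0.43519) = 0.38745.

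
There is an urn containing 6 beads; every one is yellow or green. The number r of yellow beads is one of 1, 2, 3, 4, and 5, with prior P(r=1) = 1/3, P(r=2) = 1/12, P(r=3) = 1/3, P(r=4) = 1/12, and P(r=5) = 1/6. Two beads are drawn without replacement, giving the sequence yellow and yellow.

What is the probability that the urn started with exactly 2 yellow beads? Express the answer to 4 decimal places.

Compute the likelihood of the observed sequence for each case: P(data | r = 1) = (1/6)(0/5) = 0; P(data | r = 2) = (2/6)(1/5) = 1/15; P(data | r = 3) = (3/6)(2/5) = 1/5; P(data | r = 4) = (4/6)(3/5) = 2/5; P(data | r = 5) = (5/6)(4/5) = 2/3.
Multiplying each by its prior: 1/3 · 0 = 0, 1/12 · 1/15 = 1/180, 1/3 · 1/5 = 1/15, 1/12 · 2/5 = 1/30, 1/6 · 2/3 = 1/9; these sum to 13/60.
Hence P(r = 2 | data) = (1/180) / (13/60) = 1/39.

0.0256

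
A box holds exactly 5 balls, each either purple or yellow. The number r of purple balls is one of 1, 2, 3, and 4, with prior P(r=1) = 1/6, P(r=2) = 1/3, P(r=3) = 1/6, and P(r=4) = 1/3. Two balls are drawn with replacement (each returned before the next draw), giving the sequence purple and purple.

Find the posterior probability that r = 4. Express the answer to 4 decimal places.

Compute the likelihood of the observed sequence for each case: P(data | r = 1) = (1/5)(1/5) = 1/25; P(data | r = 2) = (2/5)(2/5) = 4/25; P(data | r = 3) = (3/5)(3/5) = 9/25; P(data | r = 4) = (4/5)(4/5) = 16/25.
The prior-weighted likelihoods are 1/6 · 1/25 = 1/150, 1/3 · 4/25 = 4/75, 1/6 · 9/25 = 3/50, 1/3 · 16/25 = 16/75; with total 1/3.
So P(r = 4 | data) = (16/75) / (1/3) = 16/25.

0.6400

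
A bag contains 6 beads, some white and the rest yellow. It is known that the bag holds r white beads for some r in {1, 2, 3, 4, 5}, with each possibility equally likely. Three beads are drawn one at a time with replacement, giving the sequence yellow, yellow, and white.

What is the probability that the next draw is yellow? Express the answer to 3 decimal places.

Compute the likelihood of the observed sequence for each case: P(data | r = 1) = (5/6)(5/6)(1/6) = 25/216; P(data | r = 2) = (4/6)(4/6)(2/6) = 4/27; P(data | r = 3) = (3/6)(3/6)(3/6) = 1/8; P(data | r = 4) = (2/6)(2/6)(4/6) = 2/27; P(data | r = 5) = (1/6)(1/6)(5/6) = 5/216.
The prior-weighted likelihoods are 1/5 · 25/216 = 5/216, 1/5 · 4/27 = 4/135, 1/5 · 1/8 = 1/40, 1/5 · 2/27 = 2/135, 1/5 · 5/216 = 1/216; these sum to 7/72.
The posterior is then P(r = 1 | data) = 5/21, P(r = 2 | data) = 32/105, P(r = 3 | data) = 9/35, P(r = 4 | data) = 16/105, P(r = 5 | data) = 1/21.
The predictive probability is P(yellow next | data) = (5/6)(5/21) + (2/3)(32/105) + (1/2)(9/35) + (1/3)(16/105) + (1/6)(1/21) = 53/90.

0.589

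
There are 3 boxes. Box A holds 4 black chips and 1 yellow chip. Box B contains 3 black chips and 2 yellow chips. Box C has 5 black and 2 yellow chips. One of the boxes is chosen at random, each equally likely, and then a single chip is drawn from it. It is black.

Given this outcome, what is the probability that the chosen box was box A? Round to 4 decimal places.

The likelihood of this draw under each hypothesis: P(data | box A) = (4/5) = 4/5; P(data | box B) = (3/5) = 3/5; P(data | box C) = (5/7) = 5/7.
Multiplying each by its prior: 1/3 · 4/5 = 4/15, 1/3 · 3/5 = 1/5, 1/3 · 5/7 = 5/21; with total 74/105.
Hence P(box A | data) = (4/15) / (74/105) = 14/37.

0.3784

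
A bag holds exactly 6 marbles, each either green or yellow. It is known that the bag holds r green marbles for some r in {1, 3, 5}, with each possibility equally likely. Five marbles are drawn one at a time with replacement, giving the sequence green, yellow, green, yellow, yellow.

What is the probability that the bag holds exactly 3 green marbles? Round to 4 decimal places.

Compute the likelihood of the observed sequence for each case: P(data | r = 1) = (1/6)(5/6)(1/6)(5/6)(5/6) = 0.016075; P(data | r = 3) = (3/6)(3/6)(3/6)(3/6)(3/6) = 0.03125; P(data | r = 5) = (5/6)(1/6)(5/6)(1/6)(1/6) = 0.003215.
Weighting by the prior gives 1/3 · 0.016075 = 0.0053584, 1/3 · 0.03125 = 0.010417, 1/3 · 0.003215 = 0.0010717; with total 0.016847.
By Bayes' rule, P(r = 3 | data) = (0.010417) / (0.016847) = 0.61832.

0.6183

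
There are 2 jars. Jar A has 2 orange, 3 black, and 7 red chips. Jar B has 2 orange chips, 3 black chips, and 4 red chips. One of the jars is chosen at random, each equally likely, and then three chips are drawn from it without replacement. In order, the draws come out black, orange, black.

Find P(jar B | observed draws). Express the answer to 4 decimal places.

Under each hypothesis, the probability of the observed sequence is: P(data | jar A) = (3/12)(2/11)(2/10) = 0.0090909; P(data | jar B) = (3/9)(2/8)(2/7) = 0.02381.
Multiplying each by its prior: 1/2 · 0.0090909 = 0.0045455, 1/2 · 0.02381 = 0.011905; summing to 0.01645.
Hence P(jar B | data) = (0.011905) / (0.01645) = 0.72368.

0.7237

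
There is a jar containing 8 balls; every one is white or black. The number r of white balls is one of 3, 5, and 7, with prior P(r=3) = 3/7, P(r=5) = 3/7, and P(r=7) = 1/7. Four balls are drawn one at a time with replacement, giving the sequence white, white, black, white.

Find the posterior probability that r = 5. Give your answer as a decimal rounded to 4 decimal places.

0.6006

The likelihood of the observed sequence under each hypothesis: P(data | r = 3) = (3/8)(3/8)(5/8)(3/8) = 0.032959; P(data | r = 5) = (5/8)(5/8)(3/8)(5/8) = 0.091553; P(data | r = 7) = (7/8)(7/8)(1/8)(7/8) = 0.08374.
The prior-weighted likelihoods are 3/7 · 0.032959 = 0.014125, 3/7 · 0.091553 = 0.039237, 1/7 · 0.08374 = 0.011963; summing to 0.065325.
Hence P(r = 5 | data) = (0.039237) / (0.065325) = 0.60064.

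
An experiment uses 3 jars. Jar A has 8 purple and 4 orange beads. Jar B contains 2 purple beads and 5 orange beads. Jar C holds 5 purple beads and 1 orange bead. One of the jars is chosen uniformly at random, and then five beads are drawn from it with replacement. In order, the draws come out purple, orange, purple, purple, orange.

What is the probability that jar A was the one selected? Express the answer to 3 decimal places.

0.541

The likelihood of the observed sequence under each hypothesis: P(data | jar A) = (8/12)(4/12)(8/12)(8/12)(4/12) = 0.032922; P(data | jar B) = (2/7)(5/7)(2/7)(2/7)(5/7) = 0.0119; P(data | jar C) = (5/6)(1/6)(5/6)(5/6)(1/6) = 0.016075.
Multiplying each by its prior: 1/3 · 0.032922 = 0.010974, 1/3 · 0.0119 = 0.0039666, 1/3 · 0.016075 = 0.0053584; with total 0.020299.
So P(jar A | data) = (0.010974) / (0.020299) = 0.54062.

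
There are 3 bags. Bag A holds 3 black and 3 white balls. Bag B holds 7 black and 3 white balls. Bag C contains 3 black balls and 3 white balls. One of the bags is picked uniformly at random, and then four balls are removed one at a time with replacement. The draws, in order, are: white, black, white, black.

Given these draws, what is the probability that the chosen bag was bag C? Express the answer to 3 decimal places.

0.370

The likelihood of the observed sequence under each hypothesis: P(data | bag A) = (3/6)(3/6)(3/6)(3/6) = 0.0625; P(data | bag B) = (3/10)(7/10)(3/10)(7/10) = 0.0441; P(data | bag C) = (3/6)(3/6)(3/6)(3/6) = 0.0625.
The prior-weighted likelihoods are 1/3 · 0.0625 = 0.020833, 1/3 · 0.0441 = 0.0147, 1/3 · 0.0625 = 0.020833; these sum to 0.056367.
Therefore the posterior P(bag C | data) = (0.020833) / (0.056367) = 0.3696.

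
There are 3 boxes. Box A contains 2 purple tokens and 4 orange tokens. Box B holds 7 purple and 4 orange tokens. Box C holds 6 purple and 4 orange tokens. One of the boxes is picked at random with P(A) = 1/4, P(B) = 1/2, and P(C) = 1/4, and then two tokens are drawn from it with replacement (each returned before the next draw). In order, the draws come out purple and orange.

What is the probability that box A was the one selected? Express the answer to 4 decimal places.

0.2402

The likelihood of the observed sequence under each hypothesis: P(data | box A) = (2/6)(4/6) = 0.22222; P(data | box B) = (7/11)(4/11) = 0.2314; P(data | box C) = (6/10)(4/10) = 0.24.
The prior-weighted likelihoods are 1/4 · 0.22222 = 0.055556, 1/2 · 0.2314 = 0.1157, 1/4 · 0.24 = 0.06; summing to 0.23126.
Hence P(box A | data) = (0.055556) / (0.23126) = 0.24023.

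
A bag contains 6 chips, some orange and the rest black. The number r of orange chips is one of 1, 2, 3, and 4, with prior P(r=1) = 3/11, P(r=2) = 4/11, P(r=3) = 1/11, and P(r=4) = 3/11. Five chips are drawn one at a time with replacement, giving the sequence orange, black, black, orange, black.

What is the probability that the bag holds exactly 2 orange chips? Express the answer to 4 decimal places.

The likelihood of the observed sequence under each hypothesis: P(data | r = 1) = (1/6)(5/6)(5/6)(1/6)(5/6) = 0.016075; P(data | r = 2) = (2/6)(4/6)(4/6)(2/6)(4/6) = 0.032922; P(data | r = 3) = (3/6)(3/6)(3/6)(3/6)(3/6) = 0.03125; P(data | r = 4) = (4/6)(2/6)(2/6)(4/6)(2/6) = 0.016461.
The prior-weighted likelihoods are 3/11 · 0.016075 = 0.0043841, 4/11 · 0.032922 = 0.011972, 1/11 · 0.03125 = 0.0028409, 3/11 · 0.016461 = 0.0044893; summing to 0.023686.
Therefore the posterior P(r = 2 | data) = (0.011972) / (0.023686) = 0.50543.

0.5054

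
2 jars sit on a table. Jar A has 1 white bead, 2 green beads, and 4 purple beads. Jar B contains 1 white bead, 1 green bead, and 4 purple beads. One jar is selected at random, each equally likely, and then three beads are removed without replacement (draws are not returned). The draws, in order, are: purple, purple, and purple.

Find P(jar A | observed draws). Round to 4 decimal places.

The likelihood of the observed sequence under each hypothesis: P(data | jar A) = (4/7)(3/6)(2/5) = 4/35; P(data | jar B) = (4/6)(3/5)(2/4) = 1/5.
Multiplying each by its prior: 1/2 · 4/35 = 2/35, 1/2 · 1/5 = 1/10; with total 11/70.
By Bayes' rule, P(jar A | data) = (2/35) / (11/70) = 4/11.

0.3636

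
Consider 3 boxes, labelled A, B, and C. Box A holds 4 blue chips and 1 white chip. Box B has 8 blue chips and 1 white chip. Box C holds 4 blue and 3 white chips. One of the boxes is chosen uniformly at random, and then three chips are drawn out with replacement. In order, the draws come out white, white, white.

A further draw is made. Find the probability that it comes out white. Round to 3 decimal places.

Under each hypothesis, the probability of the observed sequence is: P(data | box A) = (1/5)(1/5)(1/5) = 0.008; P(data | box B) = (1/9)(1/9)(1/9) = 0.0013717; P(data | box C) = (3/7)(3/7)(3/7) = 0.078717.
The prior-weighted likelihoods are 1/3 · 0.008 = 0.0026667, 1/3 · 0.0013717 = 0.00045725, 1/3 · 0.078717 = 0.026239; summing to 0.029363.
Normalising, the posterior is P(box A | data) = 0.090817, P(box B | data) = 0.015572, P(box C | data) = 0.89361.
Averaging over the posterior, P(white next | data) = (1/5)(0.090817) + (1/9)(0.015572) + (3/7)(0.89361) = 0.40287.

0.403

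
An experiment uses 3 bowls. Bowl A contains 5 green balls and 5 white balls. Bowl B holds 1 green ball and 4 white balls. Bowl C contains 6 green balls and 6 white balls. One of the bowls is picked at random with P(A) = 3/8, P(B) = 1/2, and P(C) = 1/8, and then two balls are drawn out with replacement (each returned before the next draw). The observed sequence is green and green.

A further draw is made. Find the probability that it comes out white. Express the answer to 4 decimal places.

Under each hypothesis, the probability of the observed sequence is: P(data | bowl A) = (5/10)(5/10) = 1/4; P(data | bowl B) = (1/5)(1/5) = 1/25; P(data | bowl C) = (6/12)(6/12) = 1/4.
Multiplying each by its prior: 3/8 · 1/4 = 3/32, 1/2 · 1/25 = 1/50, 1/8 · 1/4 = 1/32; these sum to 29/200.
The posterior is then P(bowl A | data) = 75/116, P(bowl B | data) = 4/29, P(bowl C | data) = 25/116.
So P(white next | data) = Σ P(white next | H) P(H | data) = (1/2)(75/116) + (4/5)(4/29) + (1/2)(25/116) = 157/290.

0.5414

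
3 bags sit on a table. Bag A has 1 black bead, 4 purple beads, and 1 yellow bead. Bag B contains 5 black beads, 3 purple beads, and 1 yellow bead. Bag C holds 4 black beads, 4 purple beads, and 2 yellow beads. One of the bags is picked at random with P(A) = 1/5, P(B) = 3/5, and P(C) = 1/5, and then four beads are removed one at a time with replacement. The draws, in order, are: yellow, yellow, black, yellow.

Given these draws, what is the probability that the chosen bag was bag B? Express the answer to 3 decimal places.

0.365

For each hypothesis, P(data | H) works out to: P(data | bag A) = (1/6)(1/6)(1/6)(1/6) = 0.0007716; P(data | bag B) = (1/9)(1/9)(5/9)(1/9) = 0.00076208; P(data | bag C) = (2/10)(2/10)(4/10)(2/10) = 0.0032.
Weighting by the prior gives 1/5 · 0.0007716 = 0.00015432, 3/5 · 0.00076208 = 0.00045725, 1/5 · 0.0032 = 0.00064; summing to 0.0012516.
So P(bag B | data) = (0.00045725) / (0.0012516) = 0.36534.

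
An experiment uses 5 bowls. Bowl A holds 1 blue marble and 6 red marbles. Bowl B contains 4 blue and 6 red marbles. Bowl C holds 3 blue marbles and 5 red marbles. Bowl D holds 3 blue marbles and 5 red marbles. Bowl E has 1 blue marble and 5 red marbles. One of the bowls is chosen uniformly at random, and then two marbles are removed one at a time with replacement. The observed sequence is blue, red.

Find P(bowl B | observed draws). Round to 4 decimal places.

0.2474

Compute the likelihood of the observed sequence for each case: P(data | bowl A) = (1/7)(6/7) = 0.12245; P(data | bowl B) = (4/10)(6/10) = 0.24; P(data | bowl C) = (3/8)(5/8) = 0.23438; P(data | bowl D) = (3/8)(5/8) = 0.23438; P(data | bowl E) = (1/6)(5/6) = 0.13889.
Weighting by the prior gives 1/5 · 0.12245 = 0.02449, 1/5 · 0.24 = 0.048, 1/5 · 0.23438 = 0.046875, 1/5 · 0.23438 = 0.046875, 1/5 · 0.13889 = 0.027778; these sum to 0.19402.
So P(bowl B | data) = (0.048) / (0.19402) = 0.2474.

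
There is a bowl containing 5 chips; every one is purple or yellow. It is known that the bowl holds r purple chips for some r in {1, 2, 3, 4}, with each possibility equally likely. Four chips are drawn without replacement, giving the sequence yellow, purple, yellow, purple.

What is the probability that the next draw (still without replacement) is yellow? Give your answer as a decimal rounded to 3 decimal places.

0.500

Compute the likelihood of the observed sequence for each case: P(data | r = 1) = (4/5)(1/4)(3/3)(0/2) = 0; P(data | r = 2) = (3/5)(2/4)(2/3)(1/2) = 1/10; P(data | r = 3) = (2/5)(3/4)(1/3)(2/2) = 1/10; P(data | r = 4) = (1/5)(4/4)(0/3) = 0.
Multiplying each by its prior: 1/4 · 0 = 0, 1/4 · 1/10 = 1/40, 1/4 · 1/10 = 1/40, 1/4 · 0 = 0; these sum to 1/20.
Normalising, the posterior is P(r = 1 | data) = 0, P(r = 2 | data) = 1/2, P(r = 3 | data) = 1/2, P(r = 4 | data) = 0.
The predictive probability is P(yellow next | data) = (1)(1/2) + (0)(1/2) = 1/2.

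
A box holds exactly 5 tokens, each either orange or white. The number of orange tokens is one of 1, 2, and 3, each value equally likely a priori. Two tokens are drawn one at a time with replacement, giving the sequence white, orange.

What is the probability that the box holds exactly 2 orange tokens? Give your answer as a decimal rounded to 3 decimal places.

Compute the likelihood of the observed sequence for each case: P(data | r = 1) = (4/5)(1/5) = 4/25; P(data | r = 2) = (3/5)(2/5) = 6/25; P(data | r = 3) = (2/5)(3/5) = 6/25.
Weighting by the prior gives 1/3 · 4/25 = 4/75, 1/3 · 6/25 = 2/25, 1/3 · 6/25 = 2/25; with total 16/75.
Hence P(r = 2 | data) = (2/25) / (16/75) = 3/8.

0.375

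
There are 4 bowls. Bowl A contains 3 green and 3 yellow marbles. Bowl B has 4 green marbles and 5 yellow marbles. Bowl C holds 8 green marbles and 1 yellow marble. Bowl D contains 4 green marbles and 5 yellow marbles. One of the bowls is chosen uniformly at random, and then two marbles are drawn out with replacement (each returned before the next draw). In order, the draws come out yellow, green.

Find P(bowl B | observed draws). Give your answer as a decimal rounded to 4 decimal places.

The likelihood of the observed sequence under each hypothesis: P(data | bowl A) = (3/6)(3/6) = 1/4; P(data | bowl B) = (5/9)(4/9) = 20/81; P(data | bowl C) = (1/9)(8/9) = 8/81; P(data | bowl D) = (5/9)(4/9) = 20/81.
Multiplying each by its prior: 1/4 · 1/4 = 1/16, 1/4 · 20/81 = 5/81, 1/4 · 8/81 = 2/81, 1/4 · 20/81 = 5/81; summing to 91/432.
Therefore the posterior P(bowl B | data) = (5/81) / (91/432) = 80/273.

0.2930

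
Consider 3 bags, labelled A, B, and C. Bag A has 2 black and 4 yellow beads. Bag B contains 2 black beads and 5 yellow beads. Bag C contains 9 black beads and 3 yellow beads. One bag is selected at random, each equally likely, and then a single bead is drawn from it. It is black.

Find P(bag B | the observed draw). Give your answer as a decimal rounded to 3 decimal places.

0.209

The likelihood of this draw under each hypothesis: P(data | bag A) = (2/6) = 1/3; P(data | bag B) = (2/7) = 2/7; P(data | bag C) = (9/12) = 3/4.
Multiplying each by its prior: 1/3 · 1/3 = 1/9, 1/3 · 2/7 = 2/21, 1/3 · 3/4 = 1/4; these sum to 115/252.
By Bayes' rule, P(bag B | data) = (2/21) / (115/252) = 24/115.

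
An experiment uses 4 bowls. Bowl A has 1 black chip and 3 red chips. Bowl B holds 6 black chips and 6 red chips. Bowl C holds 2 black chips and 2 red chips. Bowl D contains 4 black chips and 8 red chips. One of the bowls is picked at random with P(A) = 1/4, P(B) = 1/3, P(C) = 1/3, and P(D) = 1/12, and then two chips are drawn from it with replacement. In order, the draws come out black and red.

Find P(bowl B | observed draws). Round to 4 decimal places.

Under each hypothesis, the probability of the observed sequence is: P(data | bowl A) = (1/4)(3/4) = 0.1875; P(data | bowl B) = (6/12)(6/12) = 0.25; P(data | bowl C) = (2/4)(2/4) = 0.25; P(data | bowl D) = (4/12)(8/12) = 0.22222.
The prior-weighted likelihoods are 1/4 · 0.1875 = 0.046875, 1/3 · 0.25 = 0.083333, 1/3 · 0.25 = 0.083333, 1/12 · 0.22222 = 0.018519; summing to 0.23206.
So P(bowl B | data) = (0.083333) / (0.23206) = 0.3591.

0.3591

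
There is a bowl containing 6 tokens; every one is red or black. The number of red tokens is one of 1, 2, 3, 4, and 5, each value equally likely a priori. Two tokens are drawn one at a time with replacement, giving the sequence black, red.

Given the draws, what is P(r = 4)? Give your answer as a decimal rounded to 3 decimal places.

The likelihood of the observed sequence under each hypothesis: P(data | r = 1) = (5/6)(1/6) = 5/36; P(data | r = 2) = (4/6)(2/6) = 2/9; P(data | r = 3) = (3/6)(3/6) = 1/4; P(data | r = 4) = (2/6)(4/6) = 2/9; P(data | r = 5) = (1/6)(5/6) = 5/36.
Multiplying each by its prior: 1/5 · 5/36 = 1/36, 1/5 · 2/9 = 2/45, 1/5 · 1/4 = 1/20, 1/5 · 2/9 = 2/45, 1/5 · 5/36 = 1/36; summing to 7/36.
So P(r = 4 | data) = (2/45) / (7/36) = 8/35.

0.229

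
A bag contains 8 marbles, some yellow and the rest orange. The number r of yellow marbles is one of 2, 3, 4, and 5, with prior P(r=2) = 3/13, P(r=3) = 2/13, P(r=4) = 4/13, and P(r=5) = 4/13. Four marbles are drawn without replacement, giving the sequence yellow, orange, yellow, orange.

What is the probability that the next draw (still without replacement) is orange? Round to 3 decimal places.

0.520

Compute the likelihood of the observed sequence for each case: P(data | r = 2) = (2/8)(6/7)(1/6)(5/5) = 0.035714; P(data | r = 3) = (3/8)(5/7)(2/6)(4/5) = 0.071429; P(data | r = 4) = (4/8)(4/7)(3/6)(3/5) = 0.085714; P(data | r = 5) = (5/8)(3/7)(4/6)(2/5) = 0.071429.
The prior-weighted likelihoods are 3/13 · 0.035714 = 0.0082418, 2/13 · 0.071429 = 0.010989, 4/13 · 0.085714 = 0.026374, 4/13 · 0.071429 = 0.021978; these sum to 0.067582.
Dividing through by the total gives posterior P(r = 2 | data) = 0.12195, P(r = 3 | data) = 0.1626, P(r = 4 | data) = 0.39024, P(r = 5 | data) = 0.3252.
Averaging over the posterior, P(orange next | data) = (1)(0.12195) + (3/4)(0.1626) + (1/2)(0.39024) + (1/4)(0.3252) = 0.52033.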